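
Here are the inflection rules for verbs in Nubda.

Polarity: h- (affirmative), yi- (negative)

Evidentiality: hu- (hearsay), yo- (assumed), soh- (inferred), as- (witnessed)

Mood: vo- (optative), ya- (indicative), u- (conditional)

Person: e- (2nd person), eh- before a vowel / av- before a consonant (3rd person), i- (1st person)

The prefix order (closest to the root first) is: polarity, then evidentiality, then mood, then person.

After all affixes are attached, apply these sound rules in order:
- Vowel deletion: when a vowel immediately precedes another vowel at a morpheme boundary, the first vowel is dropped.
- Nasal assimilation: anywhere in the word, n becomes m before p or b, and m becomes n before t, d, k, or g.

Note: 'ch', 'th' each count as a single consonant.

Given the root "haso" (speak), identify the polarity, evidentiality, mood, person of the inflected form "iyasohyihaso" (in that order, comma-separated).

Segment: i-ya-soh-yi-haso.
polarity: yi- → negative.
evidentiality: soh- → inferred.
mood: ya- → indicative.
person: i- → 1st person.

negative, inferred, indicative, 1st person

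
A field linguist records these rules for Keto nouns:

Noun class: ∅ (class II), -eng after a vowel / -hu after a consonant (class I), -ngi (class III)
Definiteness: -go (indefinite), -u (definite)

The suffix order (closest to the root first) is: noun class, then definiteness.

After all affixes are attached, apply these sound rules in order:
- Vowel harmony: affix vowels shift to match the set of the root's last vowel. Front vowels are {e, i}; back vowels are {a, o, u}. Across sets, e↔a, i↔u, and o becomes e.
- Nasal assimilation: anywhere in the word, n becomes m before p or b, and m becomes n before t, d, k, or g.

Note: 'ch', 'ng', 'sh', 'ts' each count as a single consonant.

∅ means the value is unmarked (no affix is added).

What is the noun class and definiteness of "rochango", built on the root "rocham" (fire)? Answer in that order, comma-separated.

class II, indefinite

Segment: rocham-go.
noun class: ∅ → class II.
definiteness: -go → indefinite.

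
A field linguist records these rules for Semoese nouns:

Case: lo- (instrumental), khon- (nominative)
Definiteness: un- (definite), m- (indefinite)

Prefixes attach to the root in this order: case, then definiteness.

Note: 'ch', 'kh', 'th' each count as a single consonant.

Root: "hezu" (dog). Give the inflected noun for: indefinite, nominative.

Attach case nominative khon- → khonhezu.
Attach definiteness indefinite m- → mkhonhezu.

mkhonhezu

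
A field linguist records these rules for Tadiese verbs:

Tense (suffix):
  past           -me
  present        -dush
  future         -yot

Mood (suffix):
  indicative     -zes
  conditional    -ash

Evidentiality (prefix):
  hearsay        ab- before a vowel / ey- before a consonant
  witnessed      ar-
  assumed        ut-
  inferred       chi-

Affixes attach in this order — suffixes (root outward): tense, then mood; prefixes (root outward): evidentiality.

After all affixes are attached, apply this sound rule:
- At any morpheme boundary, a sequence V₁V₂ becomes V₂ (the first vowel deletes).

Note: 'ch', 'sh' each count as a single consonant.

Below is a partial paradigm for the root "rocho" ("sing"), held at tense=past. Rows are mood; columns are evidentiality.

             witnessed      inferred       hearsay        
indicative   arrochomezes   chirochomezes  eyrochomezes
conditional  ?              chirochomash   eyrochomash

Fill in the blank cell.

Attach tense past -me → rochome.
Attach mood conditional -ash → rochomeash.
Attach evidentiality witnessed ar- → arrochomeash.
Apply vowel deletion: arrochomeash → arrochomash.

arrochomash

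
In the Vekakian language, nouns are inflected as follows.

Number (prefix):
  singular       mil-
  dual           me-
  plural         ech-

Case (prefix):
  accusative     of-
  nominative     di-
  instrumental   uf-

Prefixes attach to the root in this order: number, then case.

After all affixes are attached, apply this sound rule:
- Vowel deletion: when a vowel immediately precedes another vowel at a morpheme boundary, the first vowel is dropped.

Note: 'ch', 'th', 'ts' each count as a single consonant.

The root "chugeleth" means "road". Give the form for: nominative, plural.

dechchugeleth

Attach number plural ech- → echchugeleth.
Attach case nominative di- → diechchugeleth.
Apply vowel deletion: diechchugeleth → dechchugeleth.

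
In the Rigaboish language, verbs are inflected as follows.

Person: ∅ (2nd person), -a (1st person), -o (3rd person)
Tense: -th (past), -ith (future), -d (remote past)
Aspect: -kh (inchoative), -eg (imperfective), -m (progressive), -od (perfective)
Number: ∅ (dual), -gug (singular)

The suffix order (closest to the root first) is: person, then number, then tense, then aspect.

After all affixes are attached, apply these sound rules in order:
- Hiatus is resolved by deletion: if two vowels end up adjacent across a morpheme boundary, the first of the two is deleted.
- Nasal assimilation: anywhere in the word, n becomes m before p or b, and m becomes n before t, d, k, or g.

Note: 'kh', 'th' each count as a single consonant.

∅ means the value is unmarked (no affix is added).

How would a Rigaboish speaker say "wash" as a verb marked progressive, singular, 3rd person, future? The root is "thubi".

Attach person 3rd person -o → thubio.
Attach number singular -gug → thubiogug.
Attach tense future -ith → thubiogugith.
Attach aspect progressive -m → thubiogugithm.
Apply vowel deletion: thubiogugithm → thubogugithm.
Nasal assimilation: no change.

thubogugithm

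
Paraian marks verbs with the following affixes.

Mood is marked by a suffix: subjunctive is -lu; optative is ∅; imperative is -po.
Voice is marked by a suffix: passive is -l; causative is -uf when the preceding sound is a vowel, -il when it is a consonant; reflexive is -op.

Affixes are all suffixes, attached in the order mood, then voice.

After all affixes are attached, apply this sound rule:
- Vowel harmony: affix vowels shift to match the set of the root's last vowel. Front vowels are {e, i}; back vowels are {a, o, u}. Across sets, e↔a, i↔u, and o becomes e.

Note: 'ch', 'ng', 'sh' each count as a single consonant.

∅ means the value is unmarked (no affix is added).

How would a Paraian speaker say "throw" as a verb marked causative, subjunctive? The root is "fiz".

fizliif

Attach mood subjunctive -lu → fizlu.
Attach voice causative -uf (after vowel 'u') → fizluuf.
Apply vowel harmony: fizluuf → fizliif.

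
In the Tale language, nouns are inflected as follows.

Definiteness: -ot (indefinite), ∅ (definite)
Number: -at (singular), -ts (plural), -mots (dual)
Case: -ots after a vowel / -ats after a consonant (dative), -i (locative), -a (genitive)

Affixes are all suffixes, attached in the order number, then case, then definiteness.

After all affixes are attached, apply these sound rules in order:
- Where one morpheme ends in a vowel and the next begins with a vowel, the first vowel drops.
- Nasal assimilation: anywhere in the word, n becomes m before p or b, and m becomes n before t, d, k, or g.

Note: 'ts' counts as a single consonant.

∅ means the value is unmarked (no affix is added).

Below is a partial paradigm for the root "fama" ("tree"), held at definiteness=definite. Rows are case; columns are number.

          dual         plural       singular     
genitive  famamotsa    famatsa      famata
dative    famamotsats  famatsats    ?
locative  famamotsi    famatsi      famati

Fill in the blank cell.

famatats

Attach number singular -at → famaat.
Attach case dative -ats (after consonant 't') → famaatats.
definiteness = definite: zero marking, form stays famaatats.
Apply vowel deletion: famaatats → famatats.
Nasal assimilation: no change.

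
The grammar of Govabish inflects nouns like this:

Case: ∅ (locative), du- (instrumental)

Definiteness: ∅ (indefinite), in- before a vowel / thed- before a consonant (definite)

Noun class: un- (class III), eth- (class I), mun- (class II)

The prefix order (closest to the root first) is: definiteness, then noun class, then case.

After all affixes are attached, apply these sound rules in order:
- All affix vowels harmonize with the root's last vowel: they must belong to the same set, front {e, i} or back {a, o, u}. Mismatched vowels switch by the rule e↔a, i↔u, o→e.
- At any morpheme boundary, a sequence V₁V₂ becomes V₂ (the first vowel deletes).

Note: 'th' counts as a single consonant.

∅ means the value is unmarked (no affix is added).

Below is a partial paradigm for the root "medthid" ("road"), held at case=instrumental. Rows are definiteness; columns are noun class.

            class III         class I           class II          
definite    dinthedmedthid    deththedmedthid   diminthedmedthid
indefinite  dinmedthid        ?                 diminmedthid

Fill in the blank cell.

definiteness = indefinite: zero marking, form stays medthid.
Attach noun class class I eth- → ethmedthid.
Attach case instrumental du- → duethmedthid.
Apply vowel harmony: duethmedthid → diethmedthid.
Apply vowel deletion: diethmedthid → dethmedthid.

dethmedthid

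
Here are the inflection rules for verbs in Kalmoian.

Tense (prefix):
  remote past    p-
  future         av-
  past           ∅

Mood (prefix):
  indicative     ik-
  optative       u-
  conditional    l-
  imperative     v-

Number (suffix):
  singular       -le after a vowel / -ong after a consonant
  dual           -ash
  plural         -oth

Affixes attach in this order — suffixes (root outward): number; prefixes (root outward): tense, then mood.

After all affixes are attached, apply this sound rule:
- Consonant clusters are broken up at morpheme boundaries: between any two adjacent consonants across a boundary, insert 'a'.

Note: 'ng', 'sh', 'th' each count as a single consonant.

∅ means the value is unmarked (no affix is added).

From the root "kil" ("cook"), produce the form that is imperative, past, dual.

vakilash

tense = past: zero marking, form stays kil.
Attach mood imperative v- → vkil.
Attach number dual -ash → vkilash.
Apply epenthesis: vkilash → vakilash.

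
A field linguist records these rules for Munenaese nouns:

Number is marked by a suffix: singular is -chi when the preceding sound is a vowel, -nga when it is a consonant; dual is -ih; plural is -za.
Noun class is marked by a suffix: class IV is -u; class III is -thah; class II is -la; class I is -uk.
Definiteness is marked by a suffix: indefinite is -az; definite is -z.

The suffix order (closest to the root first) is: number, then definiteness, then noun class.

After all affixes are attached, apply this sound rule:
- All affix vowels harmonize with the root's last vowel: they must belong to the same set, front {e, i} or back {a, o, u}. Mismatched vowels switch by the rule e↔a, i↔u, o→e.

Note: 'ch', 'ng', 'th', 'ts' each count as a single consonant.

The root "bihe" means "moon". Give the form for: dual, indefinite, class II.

biheihezle

Attach number dual -ih → biheih.
Attach definiteness indefinite -az → biheihaz.
Attach noun class class II -la → biheihazla.
Apply vowel harmony: biheihazla → biheihezle.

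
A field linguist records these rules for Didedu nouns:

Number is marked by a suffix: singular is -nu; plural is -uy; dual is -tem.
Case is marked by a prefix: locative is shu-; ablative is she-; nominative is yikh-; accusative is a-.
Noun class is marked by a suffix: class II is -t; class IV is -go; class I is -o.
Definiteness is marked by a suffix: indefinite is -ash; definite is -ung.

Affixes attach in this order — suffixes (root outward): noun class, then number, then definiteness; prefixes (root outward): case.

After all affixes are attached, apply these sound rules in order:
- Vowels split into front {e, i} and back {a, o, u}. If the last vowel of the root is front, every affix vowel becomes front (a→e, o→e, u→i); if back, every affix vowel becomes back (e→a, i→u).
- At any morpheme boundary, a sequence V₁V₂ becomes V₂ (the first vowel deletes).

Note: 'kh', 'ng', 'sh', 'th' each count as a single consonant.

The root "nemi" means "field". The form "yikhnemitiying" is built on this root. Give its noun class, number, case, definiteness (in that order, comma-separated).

class II, plural, nominative, definite

Segment: yikh-nemi-t-uy-ung.
noun class: -t → class II.
number: -uy → plural.
case: yikh- → nominative.
definiteness: -ung → definite.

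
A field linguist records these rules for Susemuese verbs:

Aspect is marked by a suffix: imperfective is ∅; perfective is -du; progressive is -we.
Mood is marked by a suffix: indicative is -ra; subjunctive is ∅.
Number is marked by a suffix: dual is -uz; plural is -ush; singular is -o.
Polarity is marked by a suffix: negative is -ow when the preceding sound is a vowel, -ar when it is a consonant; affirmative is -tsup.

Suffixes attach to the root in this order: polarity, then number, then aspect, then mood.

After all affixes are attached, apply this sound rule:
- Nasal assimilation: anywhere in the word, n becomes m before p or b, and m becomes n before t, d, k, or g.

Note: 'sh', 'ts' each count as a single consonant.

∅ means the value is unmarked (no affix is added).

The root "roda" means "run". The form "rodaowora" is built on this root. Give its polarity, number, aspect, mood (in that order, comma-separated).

negative, singular, imperfective, indicative

Segment: roda-ow-o-ra.
polarity: -ow/ar → negative.
number: -o → singular.
aspect: ∅ → imperfective.
mood: -ra → indicative.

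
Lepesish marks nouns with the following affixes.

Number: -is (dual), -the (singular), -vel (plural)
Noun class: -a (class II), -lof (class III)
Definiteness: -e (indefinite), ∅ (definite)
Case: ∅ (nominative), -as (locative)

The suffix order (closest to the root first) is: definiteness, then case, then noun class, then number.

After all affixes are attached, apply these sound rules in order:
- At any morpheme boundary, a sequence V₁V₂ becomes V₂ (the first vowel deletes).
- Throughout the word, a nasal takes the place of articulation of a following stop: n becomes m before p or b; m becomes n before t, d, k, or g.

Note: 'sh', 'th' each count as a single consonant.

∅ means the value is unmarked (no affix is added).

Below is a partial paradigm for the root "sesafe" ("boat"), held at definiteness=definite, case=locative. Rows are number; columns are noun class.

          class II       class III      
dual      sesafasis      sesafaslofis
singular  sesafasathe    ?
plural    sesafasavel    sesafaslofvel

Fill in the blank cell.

sesafaslofthe

definiteness = definite: zero marking, form stays sesafe.
Attach case locative -as → sesafeas.
Attach noun class class III -lof → sesafeaslof.
Attach number singular -the → sesafeaslofthe.
Apply vowel deletion: sesafeaslofthe → sesafaslofthe.
Nasal assimilation: no change.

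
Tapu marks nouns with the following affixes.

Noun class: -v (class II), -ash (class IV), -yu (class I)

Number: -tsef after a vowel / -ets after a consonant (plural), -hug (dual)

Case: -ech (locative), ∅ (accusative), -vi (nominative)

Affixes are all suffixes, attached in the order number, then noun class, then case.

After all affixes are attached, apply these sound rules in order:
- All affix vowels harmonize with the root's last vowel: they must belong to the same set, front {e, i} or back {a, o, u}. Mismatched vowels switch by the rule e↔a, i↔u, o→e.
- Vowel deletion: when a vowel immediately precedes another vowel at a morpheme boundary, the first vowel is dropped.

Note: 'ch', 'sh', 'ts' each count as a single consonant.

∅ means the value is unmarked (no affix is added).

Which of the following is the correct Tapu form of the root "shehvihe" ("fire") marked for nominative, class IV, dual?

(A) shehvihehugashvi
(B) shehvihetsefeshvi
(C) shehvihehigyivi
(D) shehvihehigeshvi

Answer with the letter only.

Attach number dual -hug → shehvihehug.
Attach noun class class IV -ash → shehvihehugash.
Attach case nominative -vi → shehvihehugashvi.
Apply vowel harmony: shehvihehugashvi → shehvihehigeshvi.
Vowel deletion: no change.
So the correct form is shehvihehigeshvi, option (D).
(C) shehvihehigyivi is wrong: it uses class I instead of class IV for noun class.
(A) shehvihehugashvi is wrong: it fails to apply the sound rule(s).
(B) shehvihetsefeshvi is wrong: it uses plural instead of dual for number.

D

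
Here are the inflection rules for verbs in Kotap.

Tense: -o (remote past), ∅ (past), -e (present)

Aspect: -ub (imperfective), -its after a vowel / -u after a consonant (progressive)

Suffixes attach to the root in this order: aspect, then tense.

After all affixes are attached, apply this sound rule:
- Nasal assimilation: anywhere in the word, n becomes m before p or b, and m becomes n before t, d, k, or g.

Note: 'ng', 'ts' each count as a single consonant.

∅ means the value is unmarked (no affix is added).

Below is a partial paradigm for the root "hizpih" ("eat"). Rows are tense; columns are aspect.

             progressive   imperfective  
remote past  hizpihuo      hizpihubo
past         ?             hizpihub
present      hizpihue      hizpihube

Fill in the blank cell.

hizpihu

Attach aspect progressive -u (after consonant 'h') → hizpihu.
tense = past: zero marking, form stays hizpihu.
Nasal assimilation: no change.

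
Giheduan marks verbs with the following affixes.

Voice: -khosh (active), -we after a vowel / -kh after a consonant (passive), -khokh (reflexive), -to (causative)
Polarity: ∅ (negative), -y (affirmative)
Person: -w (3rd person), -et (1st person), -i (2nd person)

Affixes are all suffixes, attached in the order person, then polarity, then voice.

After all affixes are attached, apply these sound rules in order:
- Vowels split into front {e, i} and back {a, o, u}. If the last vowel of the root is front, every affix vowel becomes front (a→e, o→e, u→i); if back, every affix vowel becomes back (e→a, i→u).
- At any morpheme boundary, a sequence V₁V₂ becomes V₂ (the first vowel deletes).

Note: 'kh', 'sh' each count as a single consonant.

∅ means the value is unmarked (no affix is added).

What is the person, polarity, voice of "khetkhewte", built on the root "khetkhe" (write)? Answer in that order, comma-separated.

3rd person, negative, causative

Segment: khetkhe-w-to.
person: -w → 3rd person.
polarity: ∅ → negative.
voice: -to → causative.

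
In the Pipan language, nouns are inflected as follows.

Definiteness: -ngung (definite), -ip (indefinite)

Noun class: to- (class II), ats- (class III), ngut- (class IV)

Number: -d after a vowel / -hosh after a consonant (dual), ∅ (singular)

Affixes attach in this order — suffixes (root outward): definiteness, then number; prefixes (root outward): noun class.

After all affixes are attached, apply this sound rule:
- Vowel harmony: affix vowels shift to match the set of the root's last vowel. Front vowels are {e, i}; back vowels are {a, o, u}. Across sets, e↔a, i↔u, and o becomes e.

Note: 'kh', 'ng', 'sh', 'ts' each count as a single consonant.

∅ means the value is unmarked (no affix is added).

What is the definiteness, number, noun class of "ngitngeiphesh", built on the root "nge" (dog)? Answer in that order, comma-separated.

indefinite, dual, class IV

Segment: ngut-nge-ip-hosh.
definiteness: -ip → indefinite.
number: -d/hosh → dual.
noun class: ngut- → class IV.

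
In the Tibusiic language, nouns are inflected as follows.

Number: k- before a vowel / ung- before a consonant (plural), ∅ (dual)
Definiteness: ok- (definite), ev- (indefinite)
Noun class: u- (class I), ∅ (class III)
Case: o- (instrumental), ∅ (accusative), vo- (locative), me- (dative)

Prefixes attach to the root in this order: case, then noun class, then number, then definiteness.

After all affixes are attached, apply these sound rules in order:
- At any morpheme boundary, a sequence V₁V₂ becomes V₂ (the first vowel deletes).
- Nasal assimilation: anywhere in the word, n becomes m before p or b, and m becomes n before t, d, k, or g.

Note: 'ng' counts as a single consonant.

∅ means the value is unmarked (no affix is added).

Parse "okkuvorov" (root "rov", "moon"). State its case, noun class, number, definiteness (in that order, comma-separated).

locative, class I, plural, definite

Segment: ok-k-u-vo-rov.
case: vo- → locative.
noun class: u- → class I.
number: k/ung- → plural.
definiteness: ok- → definite.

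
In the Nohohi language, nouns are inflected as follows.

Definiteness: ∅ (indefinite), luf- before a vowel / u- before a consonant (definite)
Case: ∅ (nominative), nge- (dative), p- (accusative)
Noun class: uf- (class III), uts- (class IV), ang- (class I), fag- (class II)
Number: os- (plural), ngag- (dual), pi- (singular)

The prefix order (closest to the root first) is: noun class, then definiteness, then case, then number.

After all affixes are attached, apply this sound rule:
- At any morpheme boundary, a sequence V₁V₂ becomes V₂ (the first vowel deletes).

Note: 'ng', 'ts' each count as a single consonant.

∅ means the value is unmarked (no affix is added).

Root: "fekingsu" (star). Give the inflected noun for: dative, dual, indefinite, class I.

Attach noun class class I ang- → angfekingsu.
definiteness = indefinite: zero marking, form stays angfekingsu.
Attach case dative nge- → ngeangfekingsu.
Attach number dual ngag- → ngagngeangfekingsu.
Apply vowel deletion: ngagngeangfekingsu → ngagngangfekingsu.

ngagngangfekingsu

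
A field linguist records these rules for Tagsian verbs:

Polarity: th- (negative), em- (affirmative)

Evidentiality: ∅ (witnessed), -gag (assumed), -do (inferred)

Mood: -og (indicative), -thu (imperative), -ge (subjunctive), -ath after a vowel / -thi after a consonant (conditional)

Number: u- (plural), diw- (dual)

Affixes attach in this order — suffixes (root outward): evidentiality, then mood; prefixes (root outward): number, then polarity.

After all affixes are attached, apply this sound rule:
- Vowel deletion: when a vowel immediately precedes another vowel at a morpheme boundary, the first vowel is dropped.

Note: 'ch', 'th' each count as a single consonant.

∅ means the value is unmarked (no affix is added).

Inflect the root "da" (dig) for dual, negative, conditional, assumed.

thdiwdagagthi

Attach number dual diw- → diwda.
Attach evidentiality assumed -gag → diwdagag.
Attach polarity negative th- → thdiwdagag.
Attach mood conditional -thi (after consonant 'g') → thdiwdagagthi.
Vowel deletion: no change.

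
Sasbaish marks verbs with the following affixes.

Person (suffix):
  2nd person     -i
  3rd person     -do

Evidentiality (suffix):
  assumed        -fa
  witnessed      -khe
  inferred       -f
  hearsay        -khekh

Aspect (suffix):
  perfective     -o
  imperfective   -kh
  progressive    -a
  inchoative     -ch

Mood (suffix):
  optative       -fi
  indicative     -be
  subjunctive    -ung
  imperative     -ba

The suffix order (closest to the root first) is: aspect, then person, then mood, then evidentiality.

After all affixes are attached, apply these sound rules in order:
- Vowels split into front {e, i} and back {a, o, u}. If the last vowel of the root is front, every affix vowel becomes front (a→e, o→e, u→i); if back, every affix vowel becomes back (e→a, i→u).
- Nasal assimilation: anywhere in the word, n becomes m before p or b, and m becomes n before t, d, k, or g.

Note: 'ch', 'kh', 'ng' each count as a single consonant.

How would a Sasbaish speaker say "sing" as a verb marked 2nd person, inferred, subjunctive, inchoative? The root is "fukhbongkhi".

fukhbongkhichiingf

Attach aspect inchoative -ch → fukhbongkhich.
Attach person 2nd person -i → fukhbongkhichi.
Attach mood subjunctive -ung → fukhbongkhichiung.
Attach evidentiality inferred -f → fukhbongkhichiungf.
Apply vowel harmony: fukhbongkhichiungf → fukhbongkhichiingf.
Nasal assimilation: no change.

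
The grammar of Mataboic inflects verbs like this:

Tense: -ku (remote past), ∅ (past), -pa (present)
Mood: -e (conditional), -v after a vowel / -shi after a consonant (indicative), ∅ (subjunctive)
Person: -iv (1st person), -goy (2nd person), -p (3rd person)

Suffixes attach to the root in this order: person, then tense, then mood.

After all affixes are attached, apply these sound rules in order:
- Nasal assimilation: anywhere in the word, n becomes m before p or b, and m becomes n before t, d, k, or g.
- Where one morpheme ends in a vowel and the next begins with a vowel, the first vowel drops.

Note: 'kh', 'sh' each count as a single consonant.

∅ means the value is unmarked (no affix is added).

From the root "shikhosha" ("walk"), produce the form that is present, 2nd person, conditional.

shikhoshagoype

Attach person 2nd person -goy → shikhoshagoy.
Attach tense present -pa → shikhoshagoypa.
Attach mood conditional -e → shikhoshagoypae.
Nasal assimilation: no change.
Apply vowel deletion: shikhoshagoypae → shikhoshagoype.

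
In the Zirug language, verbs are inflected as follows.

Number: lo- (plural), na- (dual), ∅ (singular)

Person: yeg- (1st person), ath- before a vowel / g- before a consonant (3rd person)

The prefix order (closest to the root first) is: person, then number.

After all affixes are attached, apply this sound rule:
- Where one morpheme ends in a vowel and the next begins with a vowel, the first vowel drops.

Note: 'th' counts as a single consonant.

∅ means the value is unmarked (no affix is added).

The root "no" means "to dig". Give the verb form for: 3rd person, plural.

logno

Attach person 3rd person g- (before consonant 'n') → gno.
Attach number plural lo- → logno.
Vowel deletion: no change.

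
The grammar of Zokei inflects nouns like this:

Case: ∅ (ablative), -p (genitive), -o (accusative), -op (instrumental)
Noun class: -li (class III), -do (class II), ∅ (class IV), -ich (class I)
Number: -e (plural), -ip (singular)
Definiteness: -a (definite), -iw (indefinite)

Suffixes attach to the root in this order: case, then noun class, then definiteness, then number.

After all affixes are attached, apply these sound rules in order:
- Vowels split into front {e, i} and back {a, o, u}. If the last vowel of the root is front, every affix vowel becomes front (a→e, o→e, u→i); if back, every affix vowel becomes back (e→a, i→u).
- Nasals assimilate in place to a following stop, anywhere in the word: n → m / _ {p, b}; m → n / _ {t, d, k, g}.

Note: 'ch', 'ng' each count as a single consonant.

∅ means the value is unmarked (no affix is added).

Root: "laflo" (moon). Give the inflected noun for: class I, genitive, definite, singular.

Attach case genitive -p → laflop.
Attach noun class class I -ich → laflopich.
Attach definiteness definite -a → laflopicha.
Attach number singular -ip → laflopichaip.
Apply vowel harmony: laflopichaip → laflopuchaup.
Nasal assimilation: no change.

laflopuchaup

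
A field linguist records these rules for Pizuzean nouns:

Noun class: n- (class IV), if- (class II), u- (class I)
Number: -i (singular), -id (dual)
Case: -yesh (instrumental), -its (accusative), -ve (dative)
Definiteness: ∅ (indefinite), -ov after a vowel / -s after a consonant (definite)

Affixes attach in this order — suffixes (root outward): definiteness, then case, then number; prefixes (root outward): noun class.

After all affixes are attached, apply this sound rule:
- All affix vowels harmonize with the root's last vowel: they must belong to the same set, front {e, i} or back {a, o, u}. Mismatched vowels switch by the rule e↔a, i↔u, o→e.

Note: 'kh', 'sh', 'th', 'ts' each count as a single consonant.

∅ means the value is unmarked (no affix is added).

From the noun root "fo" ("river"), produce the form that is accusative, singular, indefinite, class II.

uffoutsu

Attach noun class class II if- → iffo.
definiteness = indefinite: zero marking, form stays iffo.
Attach case accusative -its → iffoits.
Attach number singular -i → iffoitsi.
Apply vowel harmony: iffoitsi → uffoutsu.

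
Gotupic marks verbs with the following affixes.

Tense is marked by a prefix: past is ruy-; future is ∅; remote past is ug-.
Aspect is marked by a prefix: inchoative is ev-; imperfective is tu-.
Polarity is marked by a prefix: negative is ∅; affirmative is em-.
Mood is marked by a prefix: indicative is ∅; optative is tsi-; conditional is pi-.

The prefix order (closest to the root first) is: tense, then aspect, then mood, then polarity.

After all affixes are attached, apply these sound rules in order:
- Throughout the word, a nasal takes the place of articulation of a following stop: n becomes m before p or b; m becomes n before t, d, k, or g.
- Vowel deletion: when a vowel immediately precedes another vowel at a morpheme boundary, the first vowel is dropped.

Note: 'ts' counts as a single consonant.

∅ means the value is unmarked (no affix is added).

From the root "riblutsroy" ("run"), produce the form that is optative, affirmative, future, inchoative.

tense = future: zero marking, form stays riblutsroy.
Attach aspect inchoative ev- → evriblutsroy.
Attach mood optative tsi- → tsievriblutsroy.
Attach polarity affirmative em- → emtsievriblutsroy.
Nasal assimilation: no change.
Apply vowel deletion: emtsievriblutsroy → emtsevriblutsroy.

emtsevriblutsroy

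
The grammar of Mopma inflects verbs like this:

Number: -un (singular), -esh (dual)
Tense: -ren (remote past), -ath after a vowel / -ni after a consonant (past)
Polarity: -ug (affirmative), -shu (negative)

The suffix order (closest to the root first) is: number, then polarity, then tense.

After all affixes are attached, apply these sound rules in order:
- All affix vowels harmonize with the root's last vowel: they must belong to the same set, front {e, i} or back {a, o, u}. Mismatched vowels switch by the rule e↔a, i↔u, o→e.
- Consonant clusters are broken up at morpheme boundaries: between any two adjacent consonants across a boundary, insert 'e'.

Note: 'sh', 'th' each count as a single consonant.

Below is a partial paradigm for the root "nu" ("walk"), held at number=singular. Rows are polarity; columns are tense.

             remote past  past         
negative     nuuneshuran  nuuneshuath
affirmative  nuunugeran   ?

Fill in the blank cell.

nuunugenu

Attach number singular -un → nuun.
Attach polarity affirmative -ug → nuunug.
Attach tense past -ni (after consonant 'g') → nuunugni.
Apply vowel harmony: nuunugni → nuunugnu.
Apply epenthesis: nuunugnu → nuunugenu.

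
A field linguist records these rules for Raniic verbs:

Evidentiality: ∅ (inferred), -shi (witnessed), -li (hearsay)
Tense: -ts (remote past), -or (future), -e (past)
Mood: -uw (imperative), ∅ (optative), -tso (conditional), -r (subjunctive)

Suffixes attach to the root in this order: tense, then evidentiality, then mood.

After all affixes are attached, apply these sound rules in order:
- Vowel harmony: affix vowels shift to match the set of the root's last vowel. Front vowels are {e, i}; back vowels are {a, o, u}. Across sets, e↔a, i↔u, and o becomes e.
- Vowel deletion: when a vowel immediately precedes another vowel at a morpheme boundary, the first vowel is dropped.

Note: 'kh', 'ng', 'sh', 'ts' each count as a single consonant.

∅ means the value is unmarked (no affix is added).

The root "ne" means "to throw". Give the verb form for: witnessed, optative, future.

nershi

Attach tense future -or → neor.
Attach evidentiality witnessed -shi → neorshi.
mood = optative: zero marking, form stays neorshi.
Apply vowel harmony: neorshi → neershi.
Apply vowel deletion: neershi → nershi.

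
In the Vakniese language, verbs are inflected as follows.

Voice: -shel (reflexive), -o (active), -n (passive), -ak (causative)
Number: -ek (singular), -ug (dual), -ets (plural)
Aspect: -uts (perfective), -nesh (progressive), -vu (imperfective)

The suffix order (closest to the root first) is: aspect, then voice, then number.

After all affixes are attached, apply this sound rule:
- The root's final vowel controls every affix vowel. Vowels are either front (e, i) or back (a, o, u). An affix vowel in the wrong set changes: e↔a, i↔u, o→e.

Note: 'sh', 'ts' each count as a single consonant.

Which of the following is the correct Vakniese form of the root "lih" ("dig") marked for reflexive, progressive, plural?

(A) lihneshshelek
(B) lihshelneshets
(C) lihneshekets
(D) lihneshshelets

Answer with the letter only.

Attach aspect progressive -nesh → lihnesh.
Attach voice reflexive -shel → lihneshshel.
Attach number plural -ets → lihneshshelets.
Vowel harmony: no change.
So the correct form is lihneshshelets, option (D).
(B) lihshelneshets is wrong: it has the affixes in the wrong order.
(C) lihneshekets is wrong: it uses causative instead of reflexive for voice.
(A) lihneshshelek is wrong: it uses singular instead of plural for number.

D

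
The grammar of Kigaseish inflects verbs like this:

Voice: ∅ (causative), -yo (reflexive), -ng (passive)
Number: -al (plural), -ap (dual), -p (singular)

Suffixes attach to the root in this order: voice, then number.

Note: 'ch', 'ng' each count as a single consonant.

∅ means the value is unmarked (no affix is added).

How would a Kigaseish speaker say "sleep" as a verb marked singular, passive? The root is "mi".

Attach voice passive -ng → ming.
Attach number singular -p → mingp.

mingp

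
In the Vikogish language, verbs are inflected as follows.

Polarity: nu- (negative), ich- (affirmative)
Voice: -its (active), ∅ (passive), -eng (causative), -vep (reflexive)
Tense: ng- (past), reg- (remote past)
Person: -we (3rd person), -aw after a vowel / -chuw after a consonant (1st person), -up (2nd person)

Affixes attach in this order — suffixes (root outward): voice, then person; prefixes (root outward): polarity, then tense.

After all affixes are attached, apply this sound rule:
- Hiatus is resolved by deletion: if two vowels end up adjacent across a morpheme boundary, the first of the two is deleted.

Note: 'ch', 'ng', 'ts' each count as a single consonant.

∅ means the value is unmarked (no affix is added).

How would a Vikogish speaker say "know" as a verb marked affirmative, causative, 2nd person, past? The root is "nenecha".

ngichnenechengup

Attach voice causative -eng → nenechaeng.
Attach person 2nd person -up → nenechaengup.
Attach polarity affirmative ich- → ichnenechaengup.
Attach tense past ng- → ngichnenechaengup.
Apply vowel deletion: ngichnenechaengup → ngichnenechengup.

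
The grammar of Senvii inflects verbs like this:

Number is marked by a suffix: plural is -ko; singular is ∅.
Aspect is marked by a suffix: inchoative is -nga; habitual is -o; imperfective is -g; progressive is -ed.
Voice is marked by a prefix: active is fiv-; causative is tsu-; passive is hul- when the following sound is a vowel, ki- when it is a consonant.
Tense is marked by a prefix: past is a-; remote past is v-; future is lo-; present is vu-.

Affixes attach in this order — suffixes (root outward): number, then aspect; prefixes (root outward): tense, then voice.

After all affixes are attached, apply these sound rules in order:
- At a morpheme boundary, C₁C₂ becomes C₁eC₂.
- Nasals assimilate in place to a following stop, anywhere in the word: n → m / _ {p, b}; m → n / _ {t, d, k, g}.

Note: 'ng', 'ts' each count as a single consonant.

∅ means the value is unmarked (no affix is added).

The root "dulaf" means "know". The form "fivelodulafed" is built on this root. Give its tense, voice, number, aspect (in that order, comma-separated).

future, active, singular, progressive

Segment: fiv-lo-dulaf-ed.
tense: lo- → future.
voice: fiv- → active.
number: ∅ → singular.
aspect: -ed → progressive.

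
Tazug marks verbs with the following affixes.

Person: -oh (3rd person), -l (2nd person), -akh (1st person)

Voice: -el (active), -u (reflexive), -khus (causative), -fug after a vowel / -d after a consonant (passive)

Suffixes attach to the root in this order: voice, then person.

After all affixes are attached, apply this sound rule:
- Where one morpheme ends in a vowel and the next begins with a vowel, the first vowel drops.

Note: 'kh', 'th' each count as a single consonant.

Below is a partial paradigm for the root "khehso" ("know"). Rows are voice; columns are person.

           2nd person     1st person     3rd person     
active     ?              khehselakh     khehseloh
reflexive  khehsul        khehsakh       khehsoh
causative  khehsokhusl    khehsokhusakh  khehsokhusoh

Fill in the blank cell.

Attach voice active -el → khehsoel.
Attach person 2nd person -l → khehsoell.
Apply vowel deletion: khehsoell → khehsell.

khehsell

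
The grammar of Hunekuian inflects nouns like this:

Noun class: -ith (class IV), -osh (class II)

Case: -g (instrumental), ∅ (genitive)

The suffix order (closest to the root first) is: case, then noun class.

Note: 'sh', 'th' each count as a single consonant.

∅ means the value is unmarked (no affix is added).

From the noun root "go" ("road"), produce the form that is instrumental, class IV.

Attach case instrumental -g → gog.
Attach noun class class IV -ith → gogith.

gogith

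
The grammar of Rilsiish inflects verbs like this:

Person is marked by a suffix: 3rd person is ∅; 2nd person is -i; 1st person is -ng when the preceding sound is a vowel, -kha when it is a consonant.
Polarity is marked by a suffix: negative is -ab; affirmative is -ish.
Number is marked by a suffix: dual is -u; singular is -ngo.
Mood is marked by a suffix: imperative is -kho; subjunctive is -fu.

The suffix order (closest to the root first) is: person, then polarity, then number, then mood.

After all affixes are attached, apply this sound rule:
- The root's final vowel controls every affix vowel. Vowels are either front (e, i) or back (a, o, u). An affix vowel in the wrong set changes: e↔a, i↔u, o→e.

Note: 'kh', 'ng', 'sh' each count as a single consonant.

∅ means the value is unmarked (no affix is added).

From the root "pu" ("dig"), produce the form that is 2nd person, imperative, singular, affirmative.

Attach person 2nd person -i → pui.
Attach polarity affirmative -ish → puiish.
Attach number singular -ngo → puiishngo.
Attach mood imperative -kho → puiishngokho.
Apply vowel harmony: puiishngokho → puuushngokho.

puuushngokho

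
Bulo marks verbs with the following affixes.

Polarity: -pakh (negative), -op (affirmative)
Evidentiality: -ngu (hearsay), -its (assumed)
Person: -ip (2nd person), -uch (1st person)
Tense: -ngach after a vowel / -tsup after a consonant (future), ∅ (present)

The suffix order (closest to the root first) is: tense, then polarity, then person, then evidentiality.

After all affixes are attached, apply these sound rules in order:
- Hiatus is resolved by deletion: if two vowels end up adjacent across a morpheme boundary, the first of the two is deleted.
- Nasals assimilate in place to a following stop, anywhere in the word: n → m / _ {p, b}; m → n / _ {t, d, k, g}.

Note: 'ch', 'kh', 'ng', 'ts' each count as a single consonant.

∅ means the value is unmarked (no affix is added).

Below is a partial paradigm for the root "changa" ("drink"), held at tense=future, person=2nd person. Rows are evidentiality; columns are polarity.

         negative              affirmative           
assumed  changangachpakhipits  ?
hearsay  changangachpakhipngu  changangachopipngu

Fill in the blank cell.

Attach tense future -ngach (after vowel 'a') → changangach.
Attach polarity affirmative -op → changangachop.
Attach person 2nd person -ip → changangachopip.
Attach evidentiality assumed -its → changangachopipits.
Vowel deletion: no change.
Nasal assimilation: no change.

changangachopipits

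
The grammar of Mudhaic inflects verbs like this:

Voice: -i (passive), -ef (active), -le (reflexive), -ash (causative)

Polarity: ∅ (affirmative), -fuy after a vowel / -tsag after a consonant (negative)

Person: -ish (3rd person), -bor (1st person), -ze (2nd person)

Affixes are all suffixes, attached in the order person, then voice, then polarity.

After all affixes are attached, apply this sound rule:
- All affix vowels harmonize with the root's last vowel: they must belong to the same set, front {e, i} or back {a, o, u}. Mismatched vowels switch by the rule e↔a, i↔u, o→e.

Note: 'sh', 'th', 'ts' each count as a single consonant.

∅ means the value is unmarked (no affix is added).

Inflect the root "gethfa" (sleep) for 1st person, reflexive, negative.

Attach person 1st person -bor → gethfabor.
Attach voice reflexive -le → gethfaborle.
Attach polarity negative -fuy (after vowel 'e') → gethfaborlefuy.
Apply vowel harmony: gethfaborlefuy → gethfaborlafuy.

gethfaborlafuy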